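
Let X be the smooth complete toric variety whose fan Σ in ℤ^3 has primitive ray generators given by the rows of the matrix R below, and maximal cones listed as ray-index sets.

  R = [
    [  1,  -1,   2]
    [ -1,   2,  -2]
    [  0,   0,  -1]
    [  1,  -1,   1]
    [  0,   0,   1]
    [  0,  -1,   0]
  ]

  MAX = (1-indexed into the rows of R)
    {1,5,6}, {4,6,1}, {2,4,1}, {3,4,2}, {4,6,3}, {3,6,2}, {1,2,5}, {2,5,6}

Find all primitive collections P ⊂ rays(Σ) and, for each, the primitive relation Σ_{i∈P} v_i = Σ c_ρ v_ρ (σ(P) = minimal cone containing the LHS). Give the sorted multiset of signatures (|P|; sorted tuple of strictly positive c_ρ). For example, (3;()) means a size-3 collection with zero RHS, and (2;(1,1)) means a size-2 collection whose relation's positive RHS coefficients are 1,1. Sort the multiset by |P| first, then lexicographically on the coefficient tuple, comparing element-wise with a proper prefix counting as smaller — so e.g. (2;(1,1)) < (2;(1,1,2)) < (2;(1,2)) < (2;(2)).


Primitive collections (5):

  • {3,5}:  v_{3} + v_{5} = 0  →  sig = (2;())
  • {1,3}:  v_{1} + v_{3} = v_{4}  →  sig = (2;(1))
  • {4,5}:  v_{4} + v_{5} = v_{1}  →  sig = (2;(1))
  • {1,2,6}:  v_{1} + v_{2} + v_{6} = 0  →  sig = (3;())
  • {2,4,6}:  v_{2} + v_{4} + v_{6} = v_{3}  →  sig = (3;(1))

Signatures (|P|; sorted positive RHS coefficients), sorted:
{ (2;()),  (2;(1)) ×2,  (3;()),  (3;(1)) }


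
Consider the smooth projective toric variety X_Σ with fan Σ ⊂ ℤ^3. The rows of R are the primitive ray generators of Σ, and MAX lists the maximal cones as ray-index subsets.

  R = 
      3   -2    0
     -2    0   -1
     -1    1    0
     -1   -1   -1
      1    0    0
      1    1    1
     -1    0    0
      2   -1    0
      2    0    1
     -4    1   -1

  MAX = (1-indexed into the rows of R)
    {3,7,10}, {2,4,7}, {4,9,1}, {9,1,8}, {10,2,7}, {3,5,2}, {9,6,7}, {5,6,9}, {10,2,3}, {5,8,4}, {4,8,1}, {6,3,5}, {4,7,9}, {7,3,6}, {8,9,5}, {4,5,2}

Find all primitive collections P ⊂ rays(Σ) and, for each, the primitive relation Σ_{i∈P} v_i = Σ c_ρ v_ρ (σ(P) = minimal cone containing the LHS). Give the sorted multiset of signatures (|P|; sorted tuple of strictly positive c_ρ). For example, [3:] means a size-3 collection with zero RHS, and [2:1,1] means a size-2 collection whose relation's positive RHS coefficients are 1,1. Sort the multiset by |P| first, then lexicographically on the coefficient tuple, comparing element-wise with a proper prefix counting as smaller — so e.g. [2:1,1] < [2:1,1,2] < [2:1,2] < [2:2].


The 24 primitive collections of Σ (r=10, n=3):

  {2,9}:  v_{2} + v_{9} = 0  →  sig = [2:]
  {4,6}:  v_{4} + v_{6} = 0  →  sig = [2:]
  {5,7}:  v_{5} + v_{7} = 0  →  sig = [2:]
  {1,3}:  v_{1} + v_{3} = v_{8}  →  sig = [2:1]
  {1,10}:  v_{1} + v_{10} = v_{4}  →  sig = [2:1]
  {2,6}:  v_{2} + v_{6} = v_{3}  →  sig = [2:1]
  {3,4}:  v_{3} + v_{4} = v_{2}  →  sig = [2:1]
  {3,8}:  v_{3} + v_{8} = v_{5}  →  sig = [2:1]
  {3,9}:  v_{3} + v_{9} = v_{6}  →  sig = [2:1]
  {8,10}:  v_{8} + v_{10} = v_{2}  →  sig = [2:1]
  {1,2}:  v_{1} + v_{2} = v_{4} + v_{8}  →  sig = [2:1,1]
  {1,6}:  v_{1} + v_{6} = v_{8} + v_{9}  →  sig = [2:1,1]
  {2,8}:  v_{2} + v_{8} = v_{4} + v_{5}  →  sig = [2:1,1]
  {5,10}:  v_{5} + v_{10} = v_{2} + v_{3}  →  sig = [2:1,1]
  {6,8}:  v_{6} + v_{8} = v_{5} + v_{9}  →  sig = [2:1,1]
  {7,8}:  v_{7} + v_{8} = v_{4} + v_{9}  →  sig = [2:1,1]
  {9,10}:  v_{9} + v_{10} = v_{3} + v_{7}  →  sig = [2:1,1]
  {4,10}:  v_{4} + v_{10} = 2·v_{2} + v_{7}  →  sig = [2:1,2]
  {6,10}:  v_{6} + v_{10} = 2·v_{3} + v_{7}  →  sig = [2:1,2]
  {1,5}:  v_{1} + v_{5} = 2·v_{8}  →  sig = [2:2]
  {1,7}:  v_{1} + v_{7} = 2·v_{4} + 2·v_{9}  →  sig = [2:2,2]
  {2,3,7}:  v_{2} + v_{3} + v_{7} = v_{10}  →  sig = [3:1]
  {4,5,9}:  v_{4} + v_{5} + v_{9} = v_{8}  →  sig = [3:1]
  {4,8,9}:  v_{4} + v_{8} + v_{9} = v_{1}  →  sig = [3:1]

Hence PRS(X_Σ) =
    [2:]
    [2:]
    [2:]
    [2:1]
    [2:1]
    [2:1]
    [2:1]
    [2:1]
    [2:1]
    [2:1]
    [2:1,1]
    [2:1,1]
    [2:1,1]
    [2:1,1]
    [2:1,1]
    [2:1,1]
    [2:1,1]
    [2:1,2]
    [2:1,2]
    [2:2]
    [2:2,2]
    [3:1]
    [3:1]
    [3:1]


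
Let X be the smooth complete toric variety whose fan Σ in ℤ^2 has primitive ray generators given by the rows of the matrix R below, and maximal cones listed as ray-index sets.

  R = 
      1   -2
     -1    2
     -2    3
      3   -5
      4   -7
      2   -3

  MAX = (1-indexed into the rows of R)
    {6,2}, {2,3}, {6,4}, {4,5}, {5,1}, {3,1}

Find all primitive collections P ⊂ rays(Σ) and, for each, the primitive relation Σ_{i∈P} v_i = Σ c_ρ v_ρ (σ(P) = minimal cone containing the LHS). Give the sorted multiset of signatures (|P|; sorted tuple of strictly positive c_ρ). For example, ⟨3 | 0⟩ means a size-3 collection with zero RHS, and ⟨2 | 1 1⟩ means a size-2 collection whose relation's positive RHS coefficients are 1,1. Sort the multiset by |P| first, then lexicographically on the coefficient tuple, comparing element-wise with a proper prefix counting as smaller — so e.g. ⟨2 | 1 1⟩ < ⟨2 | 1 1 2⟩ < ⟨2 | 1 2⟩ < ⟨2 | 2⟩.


9 collections generate NE(X_Σ); each relation:

  {1,2}:  v_{1} + v_{2} = 0  ⇒ sig = ⟨2 | 0⟩
  {3,6}:  v_{3} + v_{6} = 0  ⇒ sig = ⟨2 | 0⟩
  {1,4}:  v_{1} + v_{4} = v_{5}  ⇒ sig = ⟨2 | 1⟩
  {1,6}:  v_{1} + v_{6} = v_{4}  ⇒ sig = ⟨2 | 1⟩
  {2,4}:  v_{2} + v_{4} = v_{6}  ⇒ sig = ⟨2 | 1⟩
  {2,5}:  v_{2} + v_{5} = v_{4}  ⇒ sig = ⟨2 | 1⟩
  {3,4}:  v_{3} + v_{4} = v_{1}  ⇒ sig = ⟨2 | 1⟩
  {3,5}:  v_{3} + v_{5} = 2·v_{1}  ⇒ sig = ⟨2 | 2⟩
  {5,6}:  v_{5} + v_{6} = 2·v_{4}  ⇒ sig = ⟨2 | 2⟩

Hence PRS(X_Σ) =
    |P|=2: 9 collections, coeffs (), (), (1), (1), (1), (1), (1), (2), (2)


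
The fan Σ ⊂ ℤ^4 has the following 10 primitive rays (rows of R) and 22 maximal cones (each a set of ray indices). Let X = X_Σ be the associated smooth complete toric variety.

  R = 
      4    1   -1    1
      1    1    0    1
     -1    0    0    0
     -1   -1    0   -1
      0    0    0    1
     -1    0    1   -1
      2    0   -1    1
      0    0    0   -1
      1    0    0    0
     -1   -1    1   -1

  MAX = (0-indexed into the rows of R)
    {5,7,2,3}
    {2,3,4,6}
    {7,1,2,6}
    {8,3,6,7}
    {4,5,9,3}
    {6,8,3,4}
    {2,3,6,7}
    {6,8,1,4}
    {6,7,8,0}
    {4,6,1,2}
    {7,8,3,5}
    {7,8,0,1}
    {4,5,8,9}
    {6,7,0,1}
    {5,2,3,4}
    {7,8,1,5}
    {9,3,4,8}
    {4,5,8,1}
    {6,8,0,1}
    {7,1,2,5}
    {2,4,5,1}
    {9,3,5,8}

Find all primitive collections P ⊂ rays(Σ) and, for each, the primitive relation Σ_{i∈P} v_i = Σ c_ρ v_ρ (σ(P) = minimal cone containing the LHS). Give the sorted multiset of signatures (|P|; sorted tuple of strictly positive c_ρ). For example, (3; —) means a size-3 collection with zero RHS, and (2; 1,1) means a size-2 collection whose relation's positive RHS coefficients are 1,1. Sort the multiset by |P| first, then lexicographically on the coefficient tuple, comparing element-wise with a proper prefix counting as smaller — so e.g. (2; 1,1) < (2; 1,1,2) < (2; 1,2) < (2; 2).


Δ(Σ) — 10 vertices, 15 min non-faces:

  P = {1,3}:  v_{1} + v_{3} = 0  so sig = (2; —)
  P = {2,8}:  v_{2} + v_{8} = 0  so sig = (2; —)
  P = {4,7}:  v_{4} + v_{7} = 0  so sig = (2; —)
  P = {5,6}:  v_{5} + v_{6} = v_{8}  so sig = (2; 1)
  P = {0,2}:  v_{0} + v_{2} = v_{1} + v_{6} + v_{7}  so sig = (2; 1,1,1)
  P = {0,3}:  v_{0} + v_{3} = v_{6} + v_{7} + v_{8}  so sig = (2; 1,1,1)
  P = {0,4}:  v_{0} + v_{4} = v_{1} + v_{6} + v_{8}  so sig = (2; 1,1,1)
  P = {1,9}:  v_{1} + v_{9} = v_{4} + v_{5} + v_{8}  so sig = (2; 1,1,1)
  P = {2,9}:  v_{2} + v_{9} = v_{3} + v_{4} + v_{5}  so sig = (2; 1,1,1)
  P = {7,9}:  v_{7} + v_{9} = v_{3} + v_{5} + v_{8}  so sig = (2; 1,1,1)
  P = {0,5}:  v_{0} + v_{5} = v_{1} + v_{7} + 2·v_{8}  so sig = (2; 1,1,2)
  P = {6,9}:  v_{6} + v_{9} = v_{3} + v_{4} + 2·v_{8}  so sig = (2; 1,1,2)
  P = {0,9}:  v_{0} + v_{9} = 3·v_{8}  so sig = (2; 3)
  P = {1,6,7,8}:  v_{1} + v_{6} + v_{7} + v_{8} = v_{0}  so sig = (4; 1)
  P = {3,4,5,8}:  v_{3} + v_{4} + v_{5} + v_{8} = v_{9}  so sig = (4; 1)

Signatures (|P|; sorted positive RHS coefficients), sorted:
{ (2; —) ×3,  (2; 1),  (2; 1,1,1) ×6,  (2; 1,1,2) ×2,  (2; 3),  (4; 1) ×2 }


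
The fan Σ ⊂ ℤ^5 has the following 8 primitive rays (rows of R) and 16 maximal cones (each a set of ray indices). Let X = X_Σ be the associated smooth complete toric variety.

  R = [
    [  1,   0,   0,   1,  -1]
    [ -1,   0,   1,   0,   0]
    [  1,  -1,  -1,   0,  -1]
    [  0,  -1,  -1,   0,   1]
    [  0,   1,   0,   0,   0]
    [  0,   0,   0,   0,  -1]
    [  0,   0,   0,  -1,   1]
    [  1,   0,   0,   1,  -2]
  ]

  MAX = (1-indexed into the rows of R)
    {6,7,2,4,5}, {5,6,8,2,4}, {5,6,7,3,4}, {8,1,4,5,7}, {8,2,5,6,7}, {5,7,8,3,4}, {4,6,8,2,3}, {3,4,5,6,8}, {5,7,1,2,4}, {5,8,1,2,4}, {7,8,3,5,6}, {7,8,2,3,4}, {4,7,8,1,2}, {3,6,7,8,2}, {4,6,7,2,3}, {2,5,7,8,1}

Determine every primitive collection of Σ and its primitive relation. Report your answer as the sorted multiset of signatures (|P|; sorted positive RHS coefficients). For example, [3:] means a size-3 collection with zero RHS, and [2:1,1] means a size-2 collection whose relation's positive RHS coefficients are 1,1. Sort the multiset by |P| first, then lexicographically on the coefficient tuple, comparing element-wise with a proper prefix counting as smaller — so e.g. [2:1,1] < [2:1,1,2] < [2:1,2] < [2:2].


|primitive collections| = 5. Relations:

  P = {1,6}:  v_{1} + v_{6} = v_{8}  so sig = [2:1]
  P = {1,3}:  v_{1} + v_{3} = v_{4} + v_{7} + 2·v_{8}  so sig = [2:1,1,2]
  P = {2,3,5}:  v_{2} + v_{3} + v_{5} = v_{6}  so sig = [3:1]
  P = {4,6,7,8}:  v_{4} + v_{6} + v_{7} + v_{8} = v_{3}  so sig = [4:1]
  P = {2,4,5,7,8}:  v_{2} + v_{4} + v_{5} + v_{7} + v_{8} = 0  so sig = [5:]

Hence PRS(X_Σ) =
    [2:1]
    [2:1,1,2]
    [3:1]
    [4:1]
    [5:]


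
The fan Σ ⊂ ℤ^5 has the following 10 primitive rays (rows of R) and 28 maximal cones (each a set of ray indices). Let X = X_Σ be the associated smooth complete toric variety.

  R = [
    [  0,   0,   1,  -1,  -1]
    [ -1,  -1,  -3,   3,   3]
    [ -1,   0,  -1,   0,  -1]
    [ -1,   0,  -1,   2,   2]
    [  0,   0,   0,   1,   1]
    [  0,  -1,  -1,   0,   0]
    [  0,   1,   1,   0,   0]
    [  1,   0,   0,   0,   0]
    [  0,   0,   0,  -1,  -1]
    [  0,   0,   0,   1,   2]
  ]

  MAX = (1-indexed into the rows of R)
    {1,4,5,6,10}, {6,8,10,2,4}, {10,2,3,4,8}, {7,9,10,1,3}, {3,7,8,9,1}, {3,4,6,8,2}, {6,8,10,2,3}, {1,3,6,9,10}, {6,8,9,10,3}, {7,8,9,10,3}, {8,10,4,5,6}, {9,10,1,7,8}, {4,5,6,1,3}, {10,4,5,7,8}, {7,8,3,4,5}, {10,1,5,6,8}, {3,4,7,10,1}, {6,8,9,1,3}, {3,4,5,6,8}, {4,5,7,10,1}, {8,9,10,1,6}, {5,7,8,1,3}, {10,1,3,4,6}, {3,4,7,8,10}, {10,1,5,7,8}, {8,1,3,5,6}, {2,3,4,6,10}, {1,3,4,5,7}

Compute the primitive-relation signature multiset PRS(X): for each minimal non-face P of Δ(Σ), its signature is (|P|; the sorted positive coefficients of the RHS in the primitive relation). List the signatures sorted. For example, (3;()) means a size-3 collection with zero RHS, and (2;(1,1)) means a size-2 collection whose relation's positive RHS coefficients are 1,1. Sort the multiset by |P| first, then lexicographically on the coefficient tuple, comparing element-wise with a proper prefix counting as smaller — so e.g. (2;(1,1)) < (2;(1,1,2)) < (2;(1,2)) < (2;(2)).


Σ has 11 primitive collections:

  {5,9}:  v_{5} + v_{9} = 0 — sig = (2;())
  {6,7}:  v_{6} + v_{7} = 0 — sig = (2;())
  {1,2}:  v_{1} + v_{2} = v_{4} + v_{6} — sig = (2;(1,1))
  {4,9}:  v_{4} + v_{9} = v_{3} + v_{10} — sig = (2;(1,1))
  {2,7}:  v_{2} + v_{7} = v_{3} + v_{4} + v_{8} + v_{10} — sig = (2;(1,1,1,1))
  {2,5}:  v_{2} + v_{5} = 2·v_{4} + v_{6} + v_{8} — sig = (2;(1,1,2))
  {2,9}:  v_{2} + v_{9} = 2·v_{3} + v_{6} + v_{8} + 2·v_{10} — sig = (2;(1,1,2,2))
  {1,4,8}:  v_{1} + v_{4} + v_{8} = v_{5} — sig = (3;(1))
  {3,5,10}:  v_{3} + v_{5} + v_{10} = v_{4} — sig = (3;(1))
  {1,3,8,10}:  v_{1} + v_{3} + v_{8} + v_{10} = 0 — sig = (4;())
  {3,4,6,8,10}:  v_{3} + v_{4} + v_{6} + v_{8} + v_{10} = v_{2} — sig = (5;(1))

Hence PRS(X_Σ) =
    (2;())
    (2;())
    (2;(1,1))
    (2;(1,1))
    (2;(1,1,1,1))
    (2;(1,1,2))
    (2;(1,1,2,2))
    (3;(1))
    (3;(1))
    (4;())
    (5;(1))


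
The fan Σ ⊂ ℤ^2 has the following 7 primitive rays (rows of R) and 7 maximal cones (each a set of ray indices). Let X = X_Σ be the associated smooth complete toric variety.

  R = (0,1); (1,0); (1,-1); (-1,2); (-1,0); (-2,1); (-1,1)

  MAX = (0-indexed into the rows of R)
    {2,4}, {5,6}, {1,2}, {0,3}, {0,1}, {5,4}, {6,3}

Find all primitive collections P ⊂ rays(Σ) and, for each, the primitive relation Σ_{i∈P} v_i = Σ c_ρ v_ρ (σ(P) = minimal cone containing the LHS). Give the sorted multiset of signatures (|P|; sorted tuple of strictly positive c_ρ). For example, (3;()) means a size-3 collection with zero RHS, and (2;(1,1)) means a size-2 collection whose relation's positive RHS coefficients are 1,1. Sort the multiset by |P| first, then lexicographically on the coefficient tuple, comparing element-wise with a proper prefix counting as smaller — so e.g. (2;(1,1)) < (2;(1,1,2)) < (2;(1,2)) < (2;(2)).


14 collections generate NE(X_Σ); each relation:

  P = {1,4}:  v_{1} + v_{4} = 0  ⟹  sig = (2;())
  P = {2,6}:  v_{2} + v_{6} = 0  ⟹  sig = (2;())
  P = {0,2}:  v_{0} + v_{2} = v_{1}  ⟹  sig = (2;(1))
  P = {0,4}:  v_{0} + v_{4} = v_{6}  ⟹  sig = (2;(1))
  P = {0,6}:  v_{0} + v_{6} = v_{3}  ⟹  sig = (2;(1))
  P = {1,5}:  v_{1} + v_{5} = v_{6}  ⟹  sig = (2;(1))
  P = {1,6}:  v_{1} + v_{6} = v_{0}  ⟹  sig = (2;(1))
  P = {2,3}:  v_{2} + v_{3} = v_{0}  ⟹  sig = (2;(1))
  P = {2,5}:  v_{2} + v_{5} = v_{4}  ⟹  sig = (2;(1))
  P = {4,6}:  v_{4} + v_{6} = v_{5}  ⟹  sig = (2;(1))
  P = {0,5}:  v_{0} + v_{5} = 2·v_{6}  ⟹  sig = (2;(2))
  P = {1,3}:  v_{1} + v_{3} = 2·v_{0}  ⟹  sig = (2;(2))
  P = {3,4}:  v_{3} + v_{4} = 2·v_{6}  ⟹  sig = (2;(2))
  P = {3,5}:  v_{3} + v_{5} = 3·v_{6}  ⟹  sig = (2;(3))

Sorted signature multiset PRS(X):
[(2;()), (2;()), (2;(1)), (2;(1)), (2;(1)), (2;(1)), (2;(1)), (2;(1)), (2;(1)), (2;(1)), (2;(2)), (2;(2)), (2;(2)), (2;(3))]


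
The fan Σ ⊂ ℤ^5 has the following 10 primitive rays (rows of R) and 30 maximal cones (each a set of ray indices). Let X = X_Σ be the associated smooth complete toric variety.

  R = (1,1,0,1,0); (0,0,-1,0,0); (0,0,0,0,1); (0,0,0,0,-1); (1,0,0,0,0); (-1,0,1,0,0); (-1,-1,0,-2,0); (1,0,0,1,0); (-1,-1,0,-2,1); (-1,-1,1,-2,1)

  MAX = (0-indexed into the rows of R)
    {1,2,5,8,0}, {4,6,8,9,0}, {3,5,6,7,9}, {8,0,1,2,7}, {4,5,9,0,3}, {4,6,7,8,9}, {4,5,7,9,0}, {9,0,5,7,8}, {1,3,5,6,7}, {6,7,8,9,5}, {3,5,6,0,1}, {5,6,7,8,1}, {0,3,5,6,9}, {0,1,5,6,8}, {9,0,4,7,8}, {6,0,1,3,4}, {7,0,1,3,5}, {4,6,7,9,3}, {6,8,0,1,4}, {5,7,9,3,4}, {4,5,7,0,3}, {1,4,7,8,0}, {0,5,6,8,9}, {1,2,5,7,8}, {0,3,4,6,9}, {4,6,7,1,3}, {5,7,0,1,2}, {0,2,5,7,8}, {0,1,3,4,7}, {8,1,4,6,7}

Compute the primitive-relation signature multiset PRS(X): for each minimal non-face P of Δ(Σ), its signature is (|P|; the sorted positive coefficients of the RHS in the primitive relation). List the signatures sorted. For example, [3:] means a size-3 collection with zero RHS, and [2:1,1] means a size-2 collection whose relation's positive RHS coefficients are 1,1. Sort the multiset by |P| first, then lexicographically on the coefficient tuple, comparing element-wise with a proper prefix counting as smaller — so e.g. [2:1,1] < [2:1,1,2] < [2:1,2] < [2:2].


Δ(Σ) — 10 vertices, 12 min non-faces:

  P={2,3}:  v_{2} + v_{3} = 0 — sig = [2:]
  P={1,9}:  v_{1} + v_{9} = v_{8} — sig = [2:1]
  P={2,6}:  v_{2} + v_{6} = v_{8} — sig = [2:1]
  P={3,8}:  v_{3} + v_{8} = v_{6} — sig = [2:1]
  P={2,4}:  v_{2} + v_{4} = v_{0} + v_{7} + v_{8} — sig = [2:1,1,1]
  P={2,9}:  v_{2} + v_{9} = v_{0} + v_{5} + v_{7} + 2·v_{8} — sig = [2:1,1,1,2]
  P={1,4,5}:  v_{1} + v_{4} + v_{5} = 0 — sig = [3:]
  P={0,6,7}:  v_{0} + v_{6} + v_{7} = v_{4} — sig = [3:1]
  P={4,5,8}:  v_{4} + v_{5} + v_{8} = v_{9} — sig = [3:1]
  P={4,5,6}:  v_{4} + v_{5} + v_{6} = v_{3} + v_{9} — sig = [3:1,1]
  P={0,3,7,9}:  v_{0} + v_{3} + v_{7} + v_{9} = 2·v_{4} + v_{5} — sig = [4:1,2]
  P={0,1,5,7,8}:  v_{0} + v_{1} + v_{5} + v_{7} + v_{8} = v_{2} — sig = [5:1]

Signatures (|P|; sorted positive RHS coefficients), sorted:
[[2:], [2:1], [2:1], [2:1], [2:1,1,1], [2:1,1,1,2], [3:], [3:1], [3:1], [3:1,1], [4:1,2], [5:1]]


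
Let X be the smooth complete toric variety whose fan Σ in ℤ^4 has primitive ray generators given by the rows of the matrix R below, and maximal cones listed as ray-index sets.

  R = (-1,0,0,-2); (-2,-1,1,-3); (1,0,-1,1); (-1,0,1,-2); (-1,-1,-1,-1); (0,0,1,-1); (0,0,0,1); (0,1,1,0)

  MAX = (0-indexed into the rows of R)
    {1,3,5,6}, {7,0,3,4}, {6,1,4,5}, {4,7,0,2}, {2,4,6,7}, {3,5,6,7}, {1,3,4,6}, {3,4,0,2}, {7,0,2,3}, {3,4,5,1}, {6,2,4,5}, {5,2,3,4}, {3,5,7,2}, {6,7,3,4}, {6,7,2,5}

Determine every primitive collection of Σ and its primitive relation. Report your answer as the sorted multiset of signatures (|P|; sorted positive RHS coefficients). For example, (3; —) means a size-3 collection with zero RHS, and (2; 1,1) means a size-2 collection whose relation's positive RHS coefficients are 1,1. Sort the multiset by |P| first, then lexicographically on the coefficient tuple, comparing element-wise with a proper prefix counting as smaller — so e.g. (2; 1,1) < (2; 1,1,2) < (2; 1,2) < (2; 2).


The 9 primitive collections of Σ (r=8, n=4):

  P = {0,6}:  v_{0} + v_{6} = v_{4} + v_{7}  ⇒ sig = (2; 1,1)
  P = {1,2}:  v_{1} + v_{2} = v_{4} + v_{5}  ⇒ sig = (2; 1,1)
  P = {0,1}:  v_{0} + v_{1} = 2·v_{3} + v_{4}  ⇒ sig = (2; 1,2)
  P = {0,5}:  v_{0} + v_{5} = v_{2} + 2·v_{3}  ⇒ sig = (2; 1,2)
  P = {1,7}:  v_{1} + v_{7} = 2·v_{3} + v_{6}  ⇒ sig = (2; 1,2)
  P = {2,3,6}:  v_{2} + v_{3} + v_{6} = 0  ⇒ sig = (3; —)
  P = {4,5,7}:  v_{4} + v_{5} + v_{7} = v_{3}  ⇒ sig = (3; 1)
  P = {2,3,4,7}:  v_{2} + v_{3} + v_{4} + v_{7} = v_{0}  ⇒ sig = (4; 1)
  P = {3,4,5,6}:  v_{3} + v_{4} + v_{5} + v_{6} = v_{1}  ⇒ sig = (4; 1)

Signatures (|P|; sorted positive RHS coefficients), sorted:
{ (2; 1,1) ×2,  (2; 1,2) ×3,  (3; —),  (3; 1),  (4; 1) ×2 }


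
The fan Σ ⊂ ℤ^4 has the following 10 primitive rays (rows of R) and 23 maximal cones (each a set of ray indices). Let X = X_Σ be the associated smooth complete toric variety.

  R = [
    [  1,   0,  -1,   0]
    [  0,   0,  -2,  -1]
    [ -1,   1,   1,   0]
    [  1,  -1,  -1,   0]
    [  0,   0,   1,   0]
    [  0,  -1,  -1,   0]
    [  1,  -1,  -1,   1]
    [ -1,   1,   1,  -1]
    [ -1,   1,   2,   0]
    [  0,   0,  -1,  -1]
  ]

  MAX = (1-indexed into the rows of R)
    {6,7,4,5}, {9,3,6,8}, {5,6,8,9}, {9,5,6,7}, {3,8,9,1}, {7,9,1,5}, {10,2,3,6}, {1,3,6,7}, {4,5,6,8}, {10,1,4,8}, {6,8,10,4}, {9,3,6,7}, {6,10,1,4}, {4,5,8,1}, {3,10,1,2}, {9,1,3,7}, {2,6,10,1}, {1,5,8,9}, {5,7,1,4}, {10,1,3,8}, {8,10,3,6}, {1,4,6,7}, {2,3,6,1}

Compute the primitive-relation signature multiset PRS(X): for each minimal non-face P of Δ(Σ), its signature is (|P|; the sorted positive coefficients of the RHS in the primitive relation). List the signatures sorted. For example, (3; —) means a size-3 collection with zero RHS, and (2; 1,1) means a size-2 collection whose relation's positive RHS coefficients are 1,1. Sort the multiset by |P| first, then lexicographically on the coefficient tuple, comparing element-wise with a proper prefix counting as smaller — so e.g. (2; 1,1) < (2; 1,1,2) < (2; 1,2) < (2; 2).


|primitive collections| = 16. Relations:

  P = {3,4}:  v_{3} + v_{4} = 0 — sig = (2; —)
  P = {7,8}:  v_{7} + v_{8} = 0 — sig = (2; —)
  P = {2,5}:  v_{2} + v_{5} = v_{10} — sig = (2; 1)
  P = {3,5}:  v_{3} + v_{5} = v_{9} — sig = (2; 1)
  P = {4,9}:  v_{4} + v_{9} = v_{5} — sig = (2; 1)
  P = {9,10}:  v_{9} + v_{10} = v_{8} — sig = (2; 1)
  P = {2,9}:  v_{2} + v_{9} = v_{3} + v_{10} — sig = (2; 1,1)
  P = {5,10}:  v_{5} + v_{10} = v_{4} + v_{8} — sig = (2; 1,1)
  P = {7,10}:  v_{7} + v_{10} = v_{1} + v_{6} — sig = (2; 1,1)
  P = {2,4}:  v_{2} + v_{4} = v_{1} + v_{6} + v_{10} — sig = (2; 1,1,1)
  P = {2,8}:  v_{2} + v_{8} = v_{3} + 2·v_{10} — sig = (2; 1,2)
  P = {2,7}:  v_{2} + v_{7} = 2·v_{1} + v_{3} + 2·v_{6} — sig = (2; 1,2,2)
  P = {1,6,9}:  v_{1} + v_{6} + v_{9} = 0 — sig = (3; —)
  P = {1,5,6}:  v_{1} + v_{5} + v_{6} = v_{4} — sig = (3; 1)
  P = {1,6,8}:  v_{1} + v_{6} + v_{8} = v_{10} — sig = (3; 1)
  P = {1,3,6,10}:  v_{1} + v_{3} + v_{6} + v_{10} = v_{2} — sig = (4; 1)

Signatures (|P|; sorted positive RHS coefficients), sorted:
    |P|=2: 12 collections, coeffs (), (), (1), (1), (1), (1), (1,1), (1,1), (1,1), (1,1,1), (1,2), (1,2,2)
    |P|=3: 3 collections, coeffs (), (1), (1)
    |P|=4: 1 collection, coeffs (1)


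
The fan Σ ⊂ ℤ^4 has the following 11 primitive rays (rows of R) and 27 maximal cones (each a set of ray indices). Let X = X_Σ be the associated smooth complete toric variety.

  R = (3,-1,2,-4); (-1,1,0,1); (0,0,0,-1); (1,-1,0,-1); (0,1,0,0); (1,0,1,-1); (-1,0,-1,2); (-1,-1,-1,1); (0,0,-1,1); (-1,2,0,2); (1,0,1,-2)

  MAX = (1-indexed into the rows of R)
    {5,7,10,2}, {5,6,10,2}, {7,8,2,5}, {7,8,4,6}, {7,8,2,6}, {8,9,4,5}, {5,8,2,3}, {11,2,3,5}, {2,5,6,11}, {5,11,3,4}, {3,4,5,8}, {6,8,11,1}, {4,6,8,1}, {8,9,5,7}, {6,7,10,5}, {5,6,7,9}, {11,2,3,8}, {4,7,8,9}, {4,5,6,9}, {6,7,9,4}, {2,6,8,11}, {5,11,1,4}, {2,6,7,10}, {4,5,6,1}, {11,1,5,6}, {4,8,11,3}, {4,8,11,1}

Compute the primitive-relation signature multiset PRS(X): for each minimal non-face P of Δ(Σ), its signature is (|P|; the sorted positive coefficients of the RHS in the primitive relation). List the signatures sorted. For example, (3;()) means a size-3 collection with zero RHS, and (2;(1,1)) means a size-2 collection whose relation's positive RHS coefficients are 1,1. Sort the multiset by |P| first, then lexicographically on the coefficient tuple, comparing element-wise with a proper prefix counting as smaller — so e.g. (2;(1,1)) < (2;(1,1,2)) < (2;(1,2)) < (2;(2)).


24 minimal non-faces of Δ(Σ) (on 11 rays):

  P = {2,4}:  v_{2} + v_{4} = 0  ⟹  sig = (2;())
  P = {7,11}:  v_{7} + v_{11} = 0  ⟹  sig = (2;())
  P = {3,6}:  v_{3} + v_{6} = v_{11}  ⟹  sig = (2;(1))
  P = {1,2}:  v_{1} + v_{2} = v_{6} + v_{11}  ⟹  sig = (2;(1,1))
  P = {1,7}:  v_{1} + v_{7} = v_{4} + v_{6}  ⟹  sig = (2;(1,1))
  P = {2,9}:  v_{2} + v_{9} = v_{5} + v_{7}  ⟹  sig = (2;(1,1))
  P = {3,7}:  v_{3} + v_{7} = v_{5} + v_{8}  ⟹  sig = (2;(1,1))
  P = {3,10}:  v_{3} + v_{10} = v_{2} + v_{5}  ⟹  sig = (2;(1,1))
  P = {8,10}:  v_{8} + v_{10} = v_{2} + v_{7}  ⟹  sig = (2;(1,1))
  P = {9,11}:  v_{9} + v_{11} = v_{4} + v_{5}  ⟹  sig = (2;(1,1))
  P = {4,10}:  v_{4} + v_{10} = v_{5} + v_{6} + v_{7}  ⟹  sig = (2;(1,1,1))
  P = {10,11}:  v_{10} + v_{11} = v_{2} + v_{5} + v_{6}  ⟹  sig = (2;(1,1,1))
  P = {1,9}:  v_{1} + v_{9} = 2·v_{4} + v_{5} + v_{6}  ⟹  sig = (2;(1,1,2))
  P = {3,9}:  v_{3} + v_{9} = v_{4} + 2·v_{5} + v_{8}  ⟹  sig = (2;(1,1,2))
  P = {1,3}:  v_{1} + v_{3} = v_{4} + 2·v_{11}  ⟹  sig = (2;(1,2))
  P = {1,10}:  v_{1} + v_{10} = v_{5} + 2·v_{6}  ⟹  sig = (2;(1,2))
  P = {9,10}:  v_{9} + v_{10} = 2·v_{5} + v_{6} + 2·v_{7}  ⟹  sig = (2;(1,2,2))
  P = {5,6,8}:  v_{5} + v_{6} + v_{8} = 0  ⟹  sig = (3;())
  P = {4,5,7}:  v_{4} + v_{5} + v_{7} = v_{9}  ⟹  sig = (3;(1))
  P = {4,6,11}:  v_{4} + v_{6} + v_{11} = v_{1}  ⟹  sig = (3;(1))
  P = {5,8,11}:  v_{5} + v_{8} + v_{11} = v_{3}  ⟹  sig = (3;(1))
  P = {1,5,8}:  v_{1} + v_{5} + v_{8} = v_{4} + v_{11}  ⟹  sig = (3;(1,1))
  P = {6,8,9}:  v_{6} + v_{8} + v_{9} = v_{4} + v_{7}  ⟹  sig = (3;(1,1))
  P = {2,5,6,7}:  v_{2} + v_{5} + v_{6} + v_{7} = v_{10}  ⟹  sig = (4;(1))

so the primitive-relation signature multiset is
[(2;()), (2;()), (2;(1)), (2;(1,1)), (2;(1,1)), (2;(1,1)), (2;(1,1)), (2;(1,1)), (2;(1,1)), (2;(1,1)), (2;(1,1,1)), (2;(1,1,1)), (2;(1,1,2)), (2;(1,1,2)), (2;(1,2)), (2;(1,2)), (2;(1,2,2)), (3;()), (3;(1)), (3;(1)), (3;(1)), (3;(1,1)), (3;(1,1)), (4;(1))]


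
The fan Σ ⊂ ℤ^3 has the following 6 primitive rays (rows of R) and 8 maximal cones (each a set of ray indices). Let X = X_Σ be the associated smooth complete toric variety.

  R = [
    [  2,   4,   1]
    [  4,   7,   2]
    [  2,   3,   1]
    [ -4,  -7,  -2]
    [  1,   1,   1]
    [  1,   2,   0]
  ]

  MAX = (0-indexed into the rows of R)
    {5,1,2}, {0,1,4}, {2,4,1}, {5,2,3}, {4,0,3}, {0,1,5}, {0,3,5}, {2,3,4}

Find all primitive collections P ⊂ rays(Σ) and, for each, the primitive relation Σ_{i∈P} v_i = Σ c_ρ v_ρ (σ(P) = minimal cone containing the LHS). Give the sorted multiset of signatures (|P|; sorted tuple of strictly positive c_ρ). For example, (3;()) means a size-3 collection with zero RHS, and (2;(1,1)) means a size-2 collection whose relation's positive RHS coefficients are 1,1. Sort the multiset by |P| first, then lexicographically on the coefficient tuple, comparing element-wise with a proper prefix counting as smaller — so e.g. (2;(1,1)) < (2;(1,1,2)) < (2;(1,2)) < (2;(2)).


Σ has 3 primitive collections:

  P = {1,3}:  v_{1} + v_{3} = 0  ⇒ sig = (2;())
  P = {0,2}:  v_{0} + v_{2} = v_{1}  ⇒ sig = (2;(1))
  P = {4,5}:  v_{4} + v_{5} = v_{2}  ⇒ sig = (2;(1))

Sorted signature multiset PRS(X):
{ (2;()),  (2;(1)) ×2 }


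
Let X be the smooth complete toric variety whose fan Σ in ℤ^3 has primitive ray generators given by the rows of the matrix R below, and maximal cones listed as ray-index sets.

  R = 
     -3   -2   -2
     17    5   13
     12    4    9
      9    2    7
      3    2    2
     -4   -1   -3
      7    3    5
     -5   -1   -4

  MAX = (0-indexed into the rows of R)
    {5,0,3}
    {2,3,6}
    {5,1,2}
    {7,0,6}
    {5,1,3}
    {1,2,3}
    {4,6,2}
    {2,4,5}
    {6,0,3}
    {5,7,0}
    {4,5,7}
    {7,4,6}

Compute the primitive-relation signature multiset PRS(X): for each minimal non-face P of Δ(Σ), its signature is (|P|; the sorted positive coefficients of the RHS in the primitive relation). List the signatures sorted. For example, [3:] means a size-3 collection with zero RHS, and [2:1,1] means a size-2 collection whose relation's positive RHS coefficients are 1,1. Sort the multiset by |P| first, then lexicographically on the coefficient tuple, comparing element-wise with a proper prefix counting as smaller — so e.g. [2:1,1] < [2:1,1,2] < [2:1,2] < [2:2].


The 11 primitive collections of Σ (r=8, n=3):

  P={0,4}:  v_{0} + v_{4} = 0  →  sig = [2:]
  P={0,2}:  v_{0} + v_{2} = v_{3}  →  sig = [2:1]
  P={1,7}:  v_{1} + v_{7} = v_{2}  →  sig = [2:1]
  P={2,7}:  v_{2} + v_{7} = v_{6}  →  sig = [2:1]
  P={3,4}:  v_{3} + v_{4} = v_{2}  →  sig = [2:1]
  P={5,6}:  v_{5} + v_{6} = v_{4}  →  sig = [2:1]
  P={3,7}:  v_{3} + v_{7} = v_{0} + v_{6}  →  sig = [2:1,1]
  P={0,1}:  v_{0} + v_{1} = 2·v_{3} + v_{5}  →  sig = [2:1,2]
  P={1,4}:  v_{1} + v_{4} = 2·v_{2} + v_{5}  →  sig = [2:1,2]
  P={1,6}:  v_{1} + v_{6} = 2·v_{2}  →  sig = [2:2]
  P={2,3,5}:  v_{2} + v_{3} + v_{5} = v_{1}  →  sig = [3:1]

Hence PRS(X_Σ) =
    |P|=2: 10 collections, coeffs (), (1), (1), (1), (1), (1), (1,1), (1,2), (1,2), (2)
    |P|=3: 1 collection, coeffs (1)


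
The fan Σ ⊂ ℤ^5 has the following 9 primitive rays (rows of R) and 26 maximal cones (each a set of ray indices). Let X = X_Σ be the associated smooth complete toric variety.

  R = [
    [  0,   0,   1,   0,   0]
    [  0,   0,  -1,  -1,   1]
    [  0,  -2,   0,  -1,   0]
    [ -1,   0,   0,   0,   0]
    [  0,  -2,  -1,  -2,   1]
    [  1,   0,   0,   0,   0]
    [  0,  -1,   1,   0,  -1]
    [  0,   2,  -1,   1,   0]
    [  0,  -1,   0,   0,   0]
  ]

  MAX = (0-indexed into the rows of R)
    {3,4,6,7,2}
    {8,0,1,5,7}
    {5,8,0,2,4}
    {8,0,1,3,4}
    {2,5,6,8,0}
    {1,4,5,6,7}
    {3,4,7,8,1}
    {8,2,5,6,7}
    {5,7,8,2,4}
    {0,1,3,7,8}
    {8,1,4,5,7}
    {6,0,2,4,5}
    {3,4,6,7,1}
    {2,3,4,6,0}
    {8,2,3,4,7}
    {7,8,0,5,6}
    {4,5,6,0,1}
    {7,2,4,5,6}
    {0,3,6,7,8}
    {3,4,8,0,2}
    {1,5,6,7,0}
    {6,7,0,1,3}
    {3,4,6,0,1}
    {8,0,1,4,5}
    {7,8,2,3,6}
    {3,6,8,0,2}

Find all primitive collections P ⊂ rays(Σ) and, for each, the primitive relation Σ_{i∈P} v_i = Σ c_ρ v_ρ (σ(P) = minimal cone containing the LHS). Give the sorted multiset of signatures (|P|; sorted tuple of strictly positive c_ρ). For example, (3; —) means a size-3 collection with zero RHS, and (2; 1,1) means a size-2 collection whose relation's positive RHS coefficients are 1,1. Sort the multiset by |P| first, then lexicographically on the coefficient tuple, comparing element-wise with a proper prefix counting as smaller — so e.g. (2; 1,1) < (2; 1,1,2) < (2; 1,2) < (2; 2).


Σ has 6 primitive collections:

  • {3,5}:  v_{3} + v_{5} = 0  ⟹  sig = (2; —)
  • {1,2}:  v_{1} + v_{2} = v_{4}  ⟹  sig = (2; 1)
  • {0,2,7}:  v_{0} + v_{2} + v_{7} = 0  ⟹  sig = (3; —)
  • {0,4,7}:  v_{0} + v_{4} + v_{7} = v_{1}  ⟹  sig = (3; 1)
  • {1,6,8}:  v_{1} + v_{6} + v_{8} = v_{2}  ⟹  sig = (3; 1)
  • {4,6,8}:  v_{4} + v_{6} + v_{8} = 2·v_{2}  ⟹  sig = (3; 2)

so the primitive-relation signature multiset is
[(2; —), (2; 1), (3; —), (3; 1), (3; 1), (3; 2)]


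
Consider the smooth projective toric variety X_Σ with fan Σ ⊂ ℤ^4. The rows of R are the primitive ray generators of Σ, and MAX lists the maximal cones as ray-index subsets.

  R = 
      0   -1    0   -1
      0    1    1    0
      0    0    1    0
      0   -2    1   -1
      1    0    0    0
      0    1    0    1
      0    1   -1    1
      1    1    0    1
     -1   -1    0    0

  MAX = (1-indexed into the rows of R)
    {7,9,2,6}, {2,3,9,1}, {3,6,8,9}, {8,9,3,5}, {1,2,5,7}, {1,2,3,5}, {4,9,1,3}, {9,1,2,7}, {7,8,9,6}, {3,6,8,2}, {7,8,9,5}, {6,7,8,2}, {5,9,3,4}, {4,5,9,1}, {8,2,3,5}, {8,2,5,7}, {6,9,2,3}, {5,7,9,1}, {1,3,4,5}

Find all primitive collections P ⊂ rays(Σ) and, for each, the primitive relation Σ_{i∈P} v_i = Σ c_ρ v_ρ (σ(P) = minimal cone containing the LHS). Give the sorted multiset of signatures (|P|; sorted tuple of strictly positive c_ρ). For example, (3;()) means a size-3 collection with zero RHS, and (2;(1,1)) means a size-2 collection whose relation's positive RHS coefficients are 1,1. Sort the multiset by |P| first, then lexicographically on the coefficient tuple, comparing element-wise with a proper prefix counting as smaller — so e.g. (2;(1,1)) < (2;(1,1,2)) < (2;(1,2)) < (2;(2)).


Primitive collections (11):

  P={1,6}:  v_{1} + v_{6} = 0  ⇒ sig = (2;())
  P={1,8}:  v_{1} + v_{8} = v_{5}  ⇒ sig = (2;(1))
  P={3,7}:  v_{3} + v_{7} = v_{6}  ⇒ sig = (2;(1))
  P={5,6}:  v_{5} + v_{6} = v_{8}  ⇒ sig = (2;(1))
  P={4,7}:  v_{4} + v_{7} = v_{5} + v_{9}  ⇒ sig = (2;(1,1))
  P={4,6}:  v_{4} + v_{6} = v_{3} + v_{5} + v_{9}  ⇒ sig = (2;(1,1,1))
  P={4,8}:  v_{4} + v_{8} = v_{3} + 2·v_{5} + v_{9}  ⇒ sig = (2;(1,1,2))
  P={2,4}:  v_{2} + v_{4} = v_{1} + 2·v_{3}  ⇒ sig = (2;(1,2))
  P={2,5,9}:  v_{2} + v_{5} + v_{9} = v_{3}  ⇒ sig = (3;(1))
  P={2,8,9}:  v_{2} + v_{8} + v_{9} = v_{3} + v_{6}  ⇒ sig = (3;(1,1))
  P={1,3,5,9}:  v_{1} + v_{3} + v_{5} + v_{9} = v_{4}  ⇒ sig = (4;(1))

so the primitive-relation signature multiset is
    |P|=2: 8 collections, coeffs (), (1), (1), (1), (1,1), (1,1,1), (1,1,2), (1,2)
    |P|=3: 2 collections, coeffs (1), (1,1)
    |P|=4: 1 collection, coeffs (1)


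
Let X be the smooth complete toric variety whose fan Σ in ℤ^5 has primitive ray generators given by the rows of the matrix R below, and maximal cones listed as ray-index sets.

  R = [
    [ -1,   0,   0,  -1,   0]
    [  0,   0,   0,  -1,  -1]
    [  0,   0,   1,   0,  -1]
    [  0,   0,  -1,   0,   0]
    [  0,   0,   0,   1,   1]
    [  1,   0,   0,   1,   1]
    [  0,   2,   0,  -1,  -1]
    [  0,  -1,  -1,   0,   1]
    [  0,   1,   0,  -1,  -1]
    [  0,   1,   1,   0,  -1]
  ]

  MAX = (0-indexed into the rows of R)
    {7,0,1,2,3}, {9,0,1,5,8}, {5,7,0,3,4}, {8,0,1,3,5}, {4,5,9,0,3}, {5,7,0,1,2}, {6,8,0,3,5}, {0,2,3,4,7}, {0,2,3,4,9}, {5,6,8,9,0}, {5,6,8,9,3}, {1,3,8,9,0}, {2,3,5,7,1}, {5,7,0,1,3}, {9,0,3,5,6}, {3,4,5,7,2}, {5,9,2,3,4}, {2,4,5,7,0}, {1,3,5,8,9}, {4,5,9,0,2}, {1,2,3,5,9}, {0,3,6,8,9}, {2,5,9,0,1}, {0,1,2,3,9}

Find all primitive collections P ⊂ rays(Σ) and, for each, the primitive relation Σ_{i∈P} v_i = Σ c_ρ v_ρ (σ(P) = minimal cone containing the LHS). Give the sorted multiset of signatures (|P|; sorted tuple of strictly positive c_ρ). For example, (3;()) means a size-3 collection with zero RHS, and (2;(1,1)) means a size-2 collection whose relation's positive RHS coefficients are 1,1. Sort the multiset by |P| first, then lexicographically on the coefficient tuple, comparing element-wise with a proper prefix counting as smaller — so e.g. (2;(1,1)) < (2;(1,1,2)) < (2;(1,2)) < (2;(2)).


12 collections generate NE(X_Σ); each relation:

  P = {1,4}:  v_{1} + v_{4} = 0  ⟹  sig = (2;())
  P = {7,9}:  v_{7} + v_{9} = 0  ⟹  sig = (2;())
  P = {2,6}:  v_{2} + v_{6} = v_{8} + v_{9}  ⟹  sig = (2;(1,1))
  P = {2,8}:  v_{2} + v_{8} = v_{1} + v_{9}  ⟹  sig = (2;(1,1))
  P = {4,8}:  v_{4} + v_{8} = v_{0} + v_{3} + v_{5} + v_{9}  ⟹  sig = (2;(1,1,1,1))
  P = {6,7}:  v_{6} + v_{7} = v_{0} + v_{3} + v_{5} + v_{8}  ⟹  sig = (2;(1,1,1,1))
  P = {7,8}:  v_{7} + v_{8} = v_{0} + v_{1} + v_{3} + v_{5}  ⟹  sig = (2;(1,1,1,1))
  P = {1,6}:  v_{1} + v_{6} = 2·v_{8}  ⟹  sig = (2;(2))
  P = {4,6}:  v_{4} + v_{6} = 2·v_{0} + 2·v_{3} + 2·v_{5} + 2·v_{9}  ⟹  sig = (2;(2,2,2,2))
  P = {0,2,3,5}:  v_{0} + v_{2} + v_{3} + v_{5} = 0  ⟹  sig = (4;())
  P = {0,1,3,5,9}:  v_{0} + v_{1} + v_{3} + v_{5} + v_{9} = v_{8}  ⟹  sig = (5;(1))
  P = {0,3,5,8,9}:  v_{0} + v_{3} + v_{5} + v_{8} + v_{9} = v_{6}  ⟹  sig = (5;(1))

Sorted signature multiset PRS(X):
    (2;())
    (2;())
    (2;(1,1))
    (2;(1,1))
    (2;(1,1,1,1))
    (2;(1,1,1,1))
    (2;(1,1,1,1))
    (2;(2))
    (2;(2,2,2,2))
    (4;())
    (5;(1))
    (5;(1))


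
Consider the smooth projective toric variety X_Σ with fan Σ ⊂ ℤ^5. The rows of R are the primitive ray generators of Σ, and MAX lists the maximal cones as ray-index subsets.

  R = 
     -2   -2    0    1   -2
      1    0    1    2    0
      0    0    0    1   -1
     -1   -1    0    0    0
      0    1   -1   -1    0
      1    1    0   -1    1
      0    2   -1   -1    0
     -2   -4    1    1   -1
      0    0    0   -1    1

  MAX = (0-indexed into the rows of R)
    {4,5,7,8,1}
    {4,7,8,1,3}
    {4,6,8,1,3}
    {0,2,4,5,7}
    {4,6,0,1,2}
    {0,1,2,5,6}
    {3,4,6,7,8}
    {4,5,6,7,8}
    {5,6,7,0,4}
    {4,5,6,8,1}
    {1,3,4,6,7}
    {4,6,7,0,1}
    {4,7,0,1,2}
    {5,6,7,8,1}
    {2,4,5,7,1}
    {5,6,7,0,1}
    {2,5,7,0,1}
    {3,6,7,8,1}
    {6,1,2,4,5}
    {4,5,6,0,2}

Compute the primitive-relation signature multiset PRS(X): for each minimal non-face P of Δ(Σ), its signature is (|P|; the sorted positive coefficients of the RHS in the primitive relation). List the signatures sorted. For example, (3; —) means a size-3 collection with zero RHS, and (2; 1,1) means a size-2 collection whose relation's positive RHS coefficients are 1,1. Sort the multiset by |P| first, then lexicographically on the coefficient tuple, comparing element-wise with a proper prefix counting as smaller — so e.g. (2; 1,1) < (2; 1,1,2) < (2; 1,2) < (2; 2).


The 9 primitive collections of Σ (r=9, n=5):

  {2,8}:  v_{2} + v_{8} = 0  ⟹  sig = (2; —)
  {3,5}:  v_{3} + v_{5} = v_{8}  ⟹  sig = (2; 1)
  {0,8}:  v_{0} + v_{8} = v_{6} + v_{7}  ⟹  sig = (2; 1,1)
  {2,3}:  v_{2} + v_{3} = v_{1} + v_{4} + v_{6} + v_{7}  ⟹  sig = (2; 1,1,1,1)
  {0,3}:  v_{0} + v_{3} = v_{1} + v_{4} + 2·v_{6} + 2·v_{7}  ⟹  sig = (2; 1,1,2,2)
  {2,6,7}:  v_{2} + v_{6} + v_{7} = v_{0}  ⟹  sig = (3; 1)
  {0,1,4,5}:  v_{0} + v_{1} + v_{4} + v_{5} = v_{2}  ⟹  sig = (4; 1)
  {1,4,5,6,7}:  v_{1} + v_{4} + v_{5} + v_{6} + v_{7} = 0  ⟹  sig = (5; —)
  {1,4,6,7,8}:  v_{1} + v_{4} + v_{6} + v_{7} + v_{8} = v_{3}  ⟹  sig = (5; 1)

Signatures (|P|; sorted positive RHS coefficients), sorted:
    (2; —)
    (2; 1)
    (2; 1,1)
    (2; 1,1,1,1)
    (2; 1,1,2,2)
    (3; 1)
    (4; 1)
    (5; —)
    (5; 1)


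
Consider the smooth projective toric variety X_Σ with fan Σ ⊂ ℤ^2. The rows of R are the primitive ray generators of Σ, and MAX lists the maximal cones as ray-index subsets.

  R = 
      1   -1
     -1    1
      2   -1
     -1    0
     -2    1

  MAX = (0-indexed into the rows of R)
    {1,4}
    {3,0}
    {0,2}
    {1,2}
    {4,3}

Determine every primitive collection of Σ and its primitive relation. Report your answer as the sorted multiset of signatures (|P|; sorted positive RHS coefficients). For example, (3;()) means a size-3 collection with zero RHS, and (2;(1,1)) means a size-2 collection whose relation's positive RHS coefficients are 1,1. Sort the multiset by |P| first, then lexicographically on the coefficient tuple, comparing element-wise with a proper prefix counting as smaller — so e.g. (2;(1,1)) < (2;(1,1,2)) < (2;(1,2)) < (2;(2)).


Primitive collections (5):

  P = {0,1}:  v_{0} + v_{1} = 0  →  sig = (2;())
  P = {2,4}:  v_{2} + v_{4} = 0  →  sig = (2;())
  P = {0,4}:  v_{0} + v_{4} = v_{3}  →  sig = (2;(1))
  P = {1,3}:  v_{1} + v_{3} = v_{4}  →  sig = (2;(1))
  P = {2,3}:  v_{2} + v_{3} = v_{0}  →  sig = (2;(1))

Sorted signature multiset PRS(X):
    |P|=2: 5 collections, coeffs (), (), (1), (1), (1)


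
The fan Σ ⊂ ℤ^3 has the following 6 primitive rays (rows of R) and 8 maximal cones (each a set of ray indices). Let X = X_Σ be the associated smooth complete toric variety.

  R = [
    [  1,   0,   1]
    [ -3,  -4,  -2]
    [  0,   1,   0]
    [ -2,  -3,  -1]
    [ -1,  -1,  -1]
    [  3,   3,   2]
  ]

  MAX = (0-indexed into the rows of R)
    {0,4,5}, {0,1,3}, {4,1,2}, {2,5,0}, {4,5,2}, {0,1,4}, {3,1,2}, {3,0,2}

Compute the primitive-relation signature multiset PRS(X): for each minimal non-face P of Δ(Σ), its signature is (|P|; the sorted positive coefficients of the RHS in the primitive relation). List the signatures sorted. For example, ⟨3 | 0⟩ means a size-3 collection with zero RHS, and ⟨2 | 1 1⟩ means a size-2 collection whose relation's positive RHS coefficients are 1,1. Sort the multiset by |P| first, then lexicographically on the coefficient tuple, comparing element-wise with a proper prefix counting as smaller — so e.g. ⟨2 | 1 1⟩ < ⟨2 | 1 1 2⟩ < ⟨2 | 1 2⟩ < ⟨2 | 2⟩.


Primitive collections (5):

  P = {3,4}:  v_{3} + v_{4} = v_{1} ; sig = ⟨2 | 1⟩
  P = {3,5}:  v_{3} + v_{5} = v_{0} ; sig = ⟨2 | 1⟩
  P = {1,5}:  v_{1} + v_{5} = v_{0} + v_{4} ; sig = ⟨2 | 1 1⟩
  P = {0,2,4}:  v_{0} + v_{2} + v_{4} = 0 ; sig = ⟨3 | 0⟩
  P = {0,1,2}:  v_{0} + v_{1} + v_{2} = v_{3} ; sig = ⟨3 | 1⟩

so the primitive-relation signature multiset is
[⟨2 | 1⟩, ⟨2 | 1⟩, ⟨2 | 1 1⟩, ⟨3 | 0⟩, ⟨3 | 1⟩]


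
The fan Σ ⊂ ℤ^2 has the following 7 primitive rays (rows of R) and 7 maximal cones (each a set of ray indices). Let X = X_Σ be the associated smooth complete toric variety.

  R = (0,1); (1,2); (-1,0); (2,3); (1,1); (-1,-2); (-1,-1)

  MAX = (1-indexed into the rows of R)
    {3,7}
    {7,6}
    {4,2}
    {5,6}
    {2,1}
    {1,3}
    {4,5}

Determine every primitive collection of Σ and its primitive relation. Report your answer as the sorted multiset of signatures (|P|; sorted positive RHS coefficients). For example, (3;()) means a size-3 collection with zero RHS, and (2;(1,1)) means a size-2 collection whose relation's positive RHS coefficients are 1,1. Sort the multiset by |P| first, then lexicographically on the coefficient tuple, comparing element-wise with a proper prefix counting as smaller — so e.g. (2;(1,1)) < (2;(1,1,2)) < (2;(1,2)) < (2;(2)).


14 minimal non-faces of Δ(Σ) (on 7 rays):

  P = {2,6}:  v_{2} + v_{6} = 0  ⟹  sig = (2;())
  P = {5,7}:  v_{5} + v_{7} = 0  ⟹  sig = (2;())
  P = {1,5}:  v_{1} + v_{5} = v_{2}  ⟹  sig = (2;(1))
  P = {1,6}:  v_{1} + v_{6} = v_{7}  ⟹  sig = (2;(1))
  P = {1,7}:  v_{1} + v_{7} = v_{3}  ⟹  sig = (2;(1))
  P = {2,5}:  v_{2} + v_{5} = v_{4}  ⟹  sig = (2;(1))
  P = {2,7}:  v_{2} + v_{7} = v_{1}  ⟹  sig = (2;(1))
  P = {3,5}:  v_{3} + v_{5} = v_{1}  ⟹  sig = (2;(1))
  P = {4,6}:  v_{4} + v_{6} = v_{5}  ⟹  sig = (2;(1))
  P = {4,7}:  v_{4} + v_{7} = v_{2}  ⟹  sig = (2;(1))
  P = {3,4}:  v_{3} + v_{4} = v_{1} + v_{2}  ⟹  sig = (2;(1,1))
  P = {1,4}:  v_{1} + v_{4} = 2·v_{2}  ⟹  sig = (2;(2))
  P = {2,3}:  v_{2} + v_{3} = 2·v_{1}  ⟹  sig = (2;(2))
  P = {3,6}:  v_{3} + v_{6} = 2·v_{7}  ⟹  sig = (2;(2))

Signatures (|P|; sorted positive RHS coefficients), sorted:
    (2;())
    (2;())
    (2;(1))
    (2;(1))
    (2;(1))
    (2;(1))
    (2;(1))
    (2;(1))
    (2;(1))
    (2;(1))
    (2;(1,1))
    (2;(2))
    (2;(2))
    (2;(2))
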